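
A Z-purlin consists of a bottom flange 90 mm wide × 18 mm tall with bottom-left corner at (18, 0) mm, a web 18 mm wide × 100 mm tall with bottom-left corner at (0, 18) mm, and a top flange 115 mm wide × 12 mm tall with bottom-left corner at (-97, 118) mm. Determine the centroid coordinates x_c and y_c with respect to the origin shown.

Part | A | x̄ᵢ | ȳᵢ | A·x̄ᵢ | A·ȳᵢ
bottom flange | 1620.00 | 63.00 | 9.00 | 102060.00 | 14580.00
web | 1800.00 | 9.00 | 68.00 | 16200.00 | 122400.00
top flange | 1380.00 | -39.50 | 124.00 | -54510.00 | 171120.00
Σ | 4800.00 |  |  | 63750.00 | 308100.00
x_c = 63750.00 / 4800.00 = 13.28 mm
y_c = 308100.00 / 4800.00 = 64.19 mm

x_c = 13.28 mm, y_c = 64.19 mm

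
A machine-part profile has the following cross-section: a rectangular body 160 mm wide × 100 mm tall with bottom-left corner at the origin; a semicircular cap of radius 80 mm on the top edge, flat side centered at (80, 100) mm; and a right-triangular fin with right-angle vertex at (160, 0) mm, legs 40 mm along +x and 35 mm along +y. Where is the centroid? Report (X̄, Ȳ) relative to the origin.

Part | A | x̄ᵢ | ȳᵢ | A·x̄ᵢ | A·ȳᵢ
rectangular body | 16000.00 | 80.00 | 50.00 | 1280000.00 | 800000.00
semicircular top | 10053.10 | 80.00 | 133.95 | 804247.72 | 1346642.98
triangular fin | 700.00 | 173.33 | 11.67 | 121333.33 | 8166.67
Σ | 26753.10 |  |  | 2205581.05 | 2154809.65
X̄ = 2205581.05 / 26753.10 = 82.44 mm
Ȳ = 2154809.65 / 26753.10 = 80.54 mm

X̄ = 82.44 mm, Ȳ = 80.54 mm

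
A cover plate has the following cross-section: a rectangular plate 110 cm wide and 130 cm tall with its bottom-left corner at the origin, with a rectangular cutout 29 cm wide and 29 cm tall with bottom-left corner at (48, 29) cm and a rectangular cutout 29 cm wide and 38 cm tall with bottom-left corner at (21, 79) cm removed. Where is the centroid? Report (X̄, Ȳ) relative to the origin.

X̄ = 56.23 cm, Ȳ = 63.52 cm

plate: A = 110 × 130 = 14300.00, centroid at (55.00, 65.00).
hole 1: A = −(29 × 29) = -841.00, centroid at (62.50, 43.50).
hole 2: A = −(29 × 38) = -1102.00, centroid at (35.50, 98.00).
ΣA = 12357.00 cm², ΣAX̄ = 694816.50 cm³, ΣAȲ = 784920.50 cm³.
X̄ = 694816.50/12357.00 = 56.23 cm; Ȳ = 784920.50/12357.00 = 63.52 cm.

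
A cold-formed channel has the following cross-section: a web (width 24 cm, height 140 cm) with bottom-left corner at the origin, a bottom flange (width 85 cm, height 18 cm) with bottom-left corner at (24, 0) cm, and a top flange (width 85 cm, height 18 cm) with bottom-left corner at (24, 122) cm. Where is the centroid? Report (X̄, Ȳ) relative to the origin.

Part | A | x̄ᵢ | ȳᵢ | A·x̄ᵢ | A·ȳᵢ
web | 3360.00 | 12.00 | 70.00 | 40320.00 | 235200.00
bottom flange | 1530.00 | 66.50 | 9.00 | 101745.00 | 13770.00
top flange | 1530.00 | 66.50 | 131.00 | 101745.00 | 200430.00
Σ | 6420.00 |  |  | 243810.00 | 449400.00
X̄ = 243810.00 / 6420.00 = 37.98 cm
Ȳ = 449400.00 / 6420.00 = 70.00 cm

X̄ = 37.98 cm, Ȳ = 70.00 cm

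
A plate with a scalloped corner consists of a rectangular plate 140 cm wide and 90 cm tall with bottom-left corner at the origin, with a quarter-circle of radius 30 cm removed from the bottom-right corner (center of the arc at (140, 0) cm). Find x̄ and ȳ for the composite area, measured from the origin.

x̄ = 66.60 cm, ȳ = 46.92 cm

Part | A | x̄ᵢ | ȳᵢ | A·x̄ᵢ | A·ȳᵢ
plate | 12600.00 | 70.00 | 45.00 | 882000.00 | 567000.00
removed quarter-circle | -706.86 | 127.27 | 12.73 | -89960.17 | -9000.00
Σ | 11893.14 |  |  | 792039.83 | 558000.00
x̄ = 792039.83 / 11893.14 = 66.60 cm
ȳ = 558000.00 / 11893.14 = 46.92 cm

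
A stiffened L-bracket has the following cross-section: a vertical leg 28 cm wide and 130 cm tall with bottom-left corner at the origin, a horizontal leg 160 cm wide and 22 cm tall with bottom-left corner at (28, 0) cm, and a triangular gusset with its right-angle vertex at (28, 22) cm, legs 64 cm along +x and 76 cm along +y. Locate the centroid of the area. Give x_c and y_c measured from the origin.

Part | A | x̄ᵢ | ȳᵢ | A·x̄ᵢ | A·ȳᵢ
vertical leg | 3640.00 | 14.00 | 65.00 | 50960.00 | 236600.00
horizontal leg | 3520.00 | 108.00 | 11.00 | 380160.00 | 38720.00
gusset | 2432.00 | 49.33 | 47.33 | 119978.67 | 115114.67
Σ | 9592.00 |  |  | 551098.67 | 390434.67
x_c = 551098.67 / 9592.00 = 57.45 cm
y_c = 390434.67 / 9592.00 = 40.70 cm

x_c = 57.45 cm, y_c = 40.70 cm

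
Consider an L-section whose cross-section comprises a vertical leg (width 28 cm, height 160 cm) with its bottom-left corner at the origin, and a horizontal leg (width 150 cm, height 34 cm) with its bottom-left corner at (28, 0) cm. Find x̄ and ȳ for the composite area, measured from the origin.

x̄ = 61.38 cm, ȳ = 46.46 cm

vertical leg: A = 28 × 160 = 4480.00, centroid at (14.00, 80.00).
horizontal leg: A = 150 × 34 = 5100.00, centroid at (103.00, 17.00).
ΣA = 9580.00 cm², ΣAx̄ = 588020.00 cm³, ΣAȳ = 445100.00 cm³.
x̄ = 588020.00/9580.00 = 61.38 cm; ȳ = 445100.00/9580.00 = 46.46 cm.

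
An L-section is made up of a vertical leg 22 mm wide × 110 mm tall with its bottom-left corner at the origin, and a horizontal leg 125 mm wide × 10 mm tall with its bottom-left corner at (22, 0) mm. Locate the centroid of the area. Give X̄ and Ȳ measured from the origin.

Part | A | x̄ᵢ | ȳᵢ | A·x̄ᵢ | A·ȳᵢ
vertical leg | 2420.00 | 11.00 | 55.00 | 26620.00 | 133100.00
horizontal leg | 1250.00 | 84.50 | 5.00 | 105625.00 | 6250.00
Σ | 3670.00 |  |  | 132245.00 | 139350.00
X̄ = 132245.00 / 3670.00 = 36.03 mm
Ȳ = 139350.00 / 3670.00 = 37.97 mm

X̄ = 36.03 mm, Ȳ = 37.97 mm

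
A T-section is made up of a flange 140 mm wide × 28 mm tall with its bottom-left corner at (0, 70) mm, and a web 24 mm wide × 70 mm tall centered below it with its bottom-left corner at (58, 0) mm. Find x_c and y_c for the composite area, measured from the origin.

x_c = 70.00 mm, y_c = 69.30 mm

web: A = 24 × 70 = 1680.00, centroid at (70.00, 35.00).
flange: A = 140 × 28 = 3920.00, centroid at (70.00, 84.00).
ΣA = 5600.00 mm², ΣAx_c = 392000.00 mm³, ΣAy_c = 388080.00 mm³.
x_c = 392000.00/5600.00 = 70.00 mm; y_c = 388080.00/5600.00 = 69.30 mm.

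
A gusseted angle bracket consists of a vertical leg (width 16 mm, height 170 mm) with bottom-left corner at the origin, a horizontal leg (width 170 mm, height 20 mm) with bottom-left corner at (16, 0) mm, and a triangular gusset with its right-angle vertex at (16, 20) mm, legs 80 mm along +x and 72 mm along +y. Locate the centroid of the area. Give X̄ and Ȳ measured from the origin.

X̄ = 54.23 mm, Ȳ = 43.55 mm

vertical leg: A = 16 × 170 = 2720.00, centroid at (8.00, 85.00).
horizontal leg: A = 170 × 20 = 3400.00, centroid at (101.00, 10.00).
gusset: A = ½·80·72 = 2880.00, centroid at (42.67, 44.00).
ΣA = 9000.00 mm², ΣAX̄ = 488040.00 mm³, ΣAȲ = 391920.00 mm³.
X̄ = 488040.00/9000.00 = 54.23 mm; Ȳ = 391920.00/9000.00 = 43.55 mm.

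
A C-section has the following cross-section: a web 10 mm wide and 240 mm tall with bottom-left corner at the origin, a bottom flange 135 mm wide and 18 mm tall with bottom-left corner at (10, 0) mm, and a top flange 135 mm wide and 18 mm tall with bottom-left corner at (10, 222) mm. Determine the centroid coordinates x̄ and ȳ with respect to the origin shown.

x̄ = 53.53 mm, ȳ = 120.00 mm

web: A = 10 × 240 = 2400.00, centroid at (5.00, 120.00).
bottom flange: A = 135 × 18 = 2430.00, centroid at (77.50, 9.00).
top flange: A = 135 × 18 = 2430.00, centroid at (77.50, 231.00).
ΣA = 7260.00 mm²
ΣAx̄ = (2400.00)(5.00) + (2430.00)(77.50) + (2430.00)(77.50) = 388650.00 mm³
ΣAȳ = (2400.00)(120.00) + (2430.00)(9.00) + (2430.00)(231.00) = 871200.00 mm³
x̄ = 388650.00 / 7260.00 = 53.53 mm
ȳ = 871200.00 / 7260.00 = 120.00 mm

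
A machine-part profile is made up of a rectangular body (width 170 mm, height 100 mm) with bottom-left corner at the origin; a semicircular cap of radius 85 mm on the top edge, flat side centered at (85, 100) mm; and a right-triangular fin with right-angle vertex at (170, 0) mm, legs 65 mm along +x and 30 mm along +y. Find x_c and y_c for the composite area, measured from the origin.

x_c = 88.55 mm, y_c = 81.98 mm

rectangular body: A = 170 × 100 = 17000.00, centroid at (85.00, 50.00).
semicircular top: A = ½π·85² = 11349.00, centroid at (85.00, 136.08).
triangular fin: A = ½·65·30 = 975.00, centroid at (191.67, 10.00).
ΣA = 29324.00 mm²
ΣAx_c = (17000.00)(85.00) + (11349.00)(85.00) + (975.00)(191.67) = 2596540.29 mm³
ΣAy_c = (17000.00)(50.00) + (11349.00)(136.08) + (975.00)(10.00) = 2404067.01 mm³
x_c = 2596540.29 / 29324.00 = 88.55 mm
y_c = 2404067.01 / 29324.00 = 81.98 mm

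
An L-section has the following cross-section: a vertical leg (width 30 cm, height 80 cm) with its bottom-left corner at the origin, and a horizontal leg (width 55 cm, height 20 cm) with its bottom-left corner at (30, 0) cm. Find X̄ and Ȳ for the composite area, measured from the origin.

vertical leg: A = 30 × 80 = 2400.00, centroid at (15.00, 40.00).
horizontal leg: A = 55 × 20 = 1100.00, centroid at (57.50, 10.00).
ΣA = 3500.00 cm², ΣAX̄ = 99250.00 cm³, ΣAȲ = 107000.00 cm³.
X̄ = 99250.00/3500.00 = 28.36 cm; Ȳ = 107000.00/3500.00 = 30.57 cm.

X̄ = 28.36 cm, Ȳ = 30.57 cm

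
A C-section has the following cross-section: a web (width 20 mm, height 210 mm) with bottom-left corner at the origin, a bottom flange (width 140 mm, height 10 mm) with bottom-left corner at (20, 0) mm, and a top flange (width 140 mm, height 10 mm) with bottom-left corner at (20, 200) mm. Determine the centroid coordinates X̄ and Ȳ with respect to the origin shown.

X̄ = 42.00 mm, Ȳ = 105.00 mm

web: A = 20 × 210 = 4200.00, centroid at (10.00, 105.00).
bottom flange: A = 140 × 10 = 1400.00, centroid at (90.00, 5.00).
top flange: A = 140 × 10 = 1400.00, centroid at (90.00, 205.00).
ΣA = 7000.00 mm², ΣAX̄ = 294000.00 mm³, ΣAȲ = 735000.00 mm³.
X̄ = 294000.00/7000.00 = 42.00 mm; Ȳ = 735000.00/7000.00 = 105.00 mm.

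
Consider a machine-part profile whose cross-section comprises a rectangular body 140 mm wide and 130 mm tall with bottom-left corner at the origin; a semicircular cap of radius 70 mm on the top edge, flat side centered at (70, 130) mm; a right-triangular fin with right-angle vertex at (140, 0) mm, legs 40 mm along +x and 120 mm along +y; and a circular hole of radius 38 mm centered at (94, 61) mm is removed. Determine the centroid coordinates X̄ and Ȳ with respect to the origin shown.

rectangular body: A = 140 × 130 = 18200.00, centroid at (70.00, 65.00).
semicircular top: A = ½π·70² = 7696.90, centroid at (70.00, 159.71).
triangular fin: A = ½·40·120 = 2400.00, centroid at (153.33, 40.00).
hole: A = −π·38² = -4536.46, centroid at (94.00, 61.00).
ΣA = 23760.44 mm², ΣAX̄ = 1754355.92 mm³, ΣAȲ = 2231539.88 mm³.
X̄ = 1754355.92/23760.44 = 73.84 mm; Ȳ = 2231539.88/23760.44 = 93.92 mm.

X̄ = 73.84 mm, Ȳ = 93.92 mm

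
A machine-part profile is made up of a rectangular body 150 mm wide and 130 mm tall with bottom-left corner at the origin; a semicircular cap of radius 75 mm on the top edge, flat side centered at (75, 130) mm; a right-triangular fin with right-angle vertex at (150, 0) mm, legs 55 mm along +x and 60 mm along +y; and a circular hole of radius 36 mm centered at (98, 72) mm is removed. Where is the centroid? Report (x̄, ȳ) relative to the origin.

x̄ = 77.33 mm, ȳ = 94.05 mm

rectangular body: A = 150 × 130 = 19500.00, centroid at (75.00, 65.00).
semicircular top: A = ½π·75² = 8835.73, centroid at (75.00, 161.83).
triangular fin: A = ½·55·60 = 1650.00, centroid at (168.33, 20.00).
hole: A = −π·36² = -4071.50, centroid at (98.00, 72.00).
ΣA = 25914.23 mm², ΣAx̄ = 2003922.30 mm³, ΣAȳ = 2437246.52 mm³.
x̄ = 2003922.30/25914.23 = 77.33 mm; ȳ = 2437246.52/25914.23 = 94.05 mm.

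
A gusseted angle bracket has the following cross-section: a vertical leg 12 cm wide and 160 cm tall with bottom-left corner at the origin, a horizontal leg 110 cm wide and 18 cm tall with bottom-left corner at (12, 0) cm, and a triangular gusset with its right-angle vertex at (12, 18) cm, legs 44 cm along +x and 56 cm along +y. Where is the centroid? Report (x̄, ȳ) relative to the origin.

vertical leg: A = 12 × 160 = 1920.00, centroid at (6.00, 80.00).
horizontal leg: A = 110 × 18 = 1980.00, centroid at (67.00, 9.00).
gusset: A = ½·44·56 = 1232.00, centroid at (26.67, 36.67).
ΣA = 5132.00 cm², ΣAx̄ = 177033.33 cm³, ΣAȳ = 216593.33 cm³.
x̄ = 177033.33/5132.00 = 34.50 cm; ȳ = 216593.33/5132.00 = 42.20 cm.

x̄ = 34.50 cm, ȳ = 42.20 cm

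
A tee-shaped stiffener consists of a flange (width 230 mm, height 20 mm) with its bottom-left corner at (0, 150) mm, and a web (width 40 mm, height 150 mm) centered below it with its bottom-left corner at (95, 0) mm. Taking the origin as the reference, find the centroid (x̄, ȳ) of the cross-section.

Part | A | x̄ᵢ | ȳᵢ | A·x̄ᵢ | A·ȳᵢ
web | 6000.00 | 115.00 | 75.00 | 690000.00 | 450000.00
flange | 4600.00 | 115.00 | 160.00 | 529000.00 | 736000.00
Σ | 10600.00 |  |  | 1219000.00 | 1186000.00
x̄ = 1219000.00 / 10600.00 = 115.00 mm
ȳ = 1186000.00 / 10600.00 = 111.89 mm

x̄ = 115.00 mm, ȳ = 111.89 mm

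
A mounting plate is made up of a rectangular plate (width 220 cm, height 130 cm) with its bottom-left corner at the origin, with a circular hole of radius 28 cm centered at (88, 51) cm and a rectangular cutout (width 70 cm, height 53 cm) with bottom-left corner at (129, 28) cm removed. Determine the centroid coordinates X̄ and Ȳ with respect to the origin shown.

plate: A = 220 × 130 = 28600.00, centroid at (110.00, 65.00).
hole 1: A = −π·28² = -2463.01, centroid at (88.00, 51.00).
hole 2: A = −(70 × 53) = -3710.00, centroid at (164.00, 54.50).
ΣA = 22426.99 cm²
ΣAX̄ = (28600.00)(110.00) + (-2463.01)(88.00) + (-3710.00)(164.00) = 2320815.24 cm³
ΣAȲ = (28600.00)(65.00) + (-2463.01)(51.00) + (-3710.00)(54.50) = 1531191.56 cm³
X̄ = 2320815.24 / 22426.99 = 103.48 cm
Ȳ = 1531191.56 / 22426.99 = 68.27 cm

X̄ = 103.48 cm, Ȳ = 68.27 cm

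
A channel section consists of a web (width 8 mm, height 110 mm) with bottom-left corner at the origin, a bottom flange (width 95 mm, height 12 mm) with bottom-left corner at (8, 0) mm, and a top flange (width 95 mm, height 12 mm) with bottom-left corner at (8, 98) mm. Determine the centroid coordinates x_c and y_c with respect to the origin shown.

x_c = 41.16 mm, y_c = 55.00 mm

Part | A | x̄ᵢ | ȳᵢ | A·x̄ᵢ | A·ȳᵢ
web | 880.00 | 4.00 | 55.00 | 3520.00 | 48400.00
bottom flange | 1140.00 | 55.50 | 6.00 | 63270.00 | 6840.00
top flange | 1140.00 | 55.50 | 104.00 | 63270.00 | 118560.00
Σ | 3160.00 |  |  | 130060.00 | 173800.00
x_c = 130060.00 / 3160.00 = 41.16 mm
y_c = 173800.00 / 3160.00 = 55.00 mm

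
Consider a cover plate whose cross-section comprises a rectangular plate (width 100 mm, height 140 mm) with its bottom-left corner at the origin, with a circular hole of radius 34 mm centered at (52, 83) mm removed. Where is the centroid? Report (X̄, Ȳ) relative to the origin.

X̄ = 49.30 mm, Ȳ = 65.45 mm

plate: A = 100 × 140 = 14000.00, centroid at (50.00, 70.00).
hole: A = −π·34² = -3631.68, centroid at (52.00, 83.00).
ΣA = 10368.32 mm²
ΣAX̄ = (14000.00)(50.00) + (-3631.68)(52.00) = 511152.58 mm³
ΣAȲ = (14000.00)(70.00) + (-3631.68)(83.00) = 678570.47 mm³
X̄ = 511152.58 / 10368.32 = 49.30 mm
Ȳ = 678570.47 / 10368.32 = 65.45 mm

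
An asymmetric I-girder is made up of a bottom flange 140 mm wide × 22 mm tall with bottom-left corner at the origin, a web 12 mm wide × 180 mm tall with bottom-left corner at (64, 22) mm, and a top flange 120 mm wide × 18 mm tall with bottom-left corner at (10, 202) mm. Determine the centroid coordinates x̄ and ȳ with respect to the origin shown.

x̄ = 70.00 mm, ȳ = 98.86 mm

bottom flange: A = 140 × 22 = 3080.00, centroid at (70.00, 11.00).
web: A = 12 × 180 = 2160.00, centroid at (70.00, 112.00).
top flange: A = 120 × 18 = 2160.00, centroid at (70.00, 211.00).
ΣA = 7400.00 mm²
ΣAx̄ = (3080.00)(70.00) + (2160.00)(70.00) + (2160.00)(70.00) = 518000.00 mm³
ΣAȳ = (3080.00)(11.00) + (2160.00)(112.00) + (2160.00)(211.00) = 731560.00 mm³
x̄ = 518000.00 / 7400.00 = 70.00 mm
ȳ = 731560.00 / 7400.00 = 98.86 mm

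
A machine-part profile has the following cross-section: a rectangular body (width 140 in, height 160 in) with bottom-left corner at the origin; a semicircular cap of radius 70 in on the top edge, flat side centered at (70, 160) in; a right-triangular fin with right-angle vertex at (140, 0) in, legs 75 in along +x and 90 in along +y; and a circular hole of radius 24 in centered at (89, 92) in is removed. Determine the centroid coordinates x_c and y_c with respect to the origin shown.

rectangular body: A = 140 × 160 = 22400.00, centroid at (70.00, 80.00).
semicircular top: A = ½π·70² = 7696.90, centroid at (70.00, 189.71).
triangular fin: A = ½·75·90 = 3375.00, centroid at (165.00, 30.00).
hole: A = −π·24² = -1809.56, centroid at (89.00, 92.00).
ΣA = 31662.34 in²
ΣAx_c = (22400.00)(70.00) + (7696.90)(70.00) + (3375.00)(165.00) + (-1809.56)(89.00) = 2502607.53 in³
ΣAy_c = (22400.00)(80.00) + (7696.90)(189.71) + (3375.00)(30.00) + (-1809.56)(92.00) = 3186941.71 in³
x_c = 2502607.53 / 31662.34 = 79.04 in
y_c = 3186941.71 / 31662.34 = 100.65 in

x_c = 79.04 in, y_c = 100.65 in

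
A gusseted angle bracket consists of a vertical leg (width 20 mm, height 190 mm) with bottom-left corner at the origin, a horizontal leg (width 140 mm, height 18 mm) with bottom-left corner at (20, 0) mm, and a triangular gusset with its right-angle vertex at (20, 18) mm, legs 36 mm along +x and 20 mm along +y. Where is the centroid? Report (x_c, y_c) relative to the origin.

x_c = 41.37 mm, y_c = 58.77 mm

vertical leg: A = 20 × 190 = 3800.00, centroid at (10.00, 95.00).
horizontal leg: A = 140 × 18 = 2520.00, centroid at (90.00, 9.00).
gusset: A = ½·36·20 = 360.00, centroid at (32.00, 24.67).
ΣA = 6680.00 mm²
ΣAx_c = (3800.00)(10.00) + (2520.00)(90.00) + (360.00)(32.00) = 276320.00 mm³
ΣAy_c = (3800.00)(95.00) + (2520.00)(9.00) + (360.00)(24.67) = 392560.00 mm³
x_c = 276320.00 / 6680.00 = 41.37 mm
y_c = 392560.00 / 6680.00 = 58.77 mm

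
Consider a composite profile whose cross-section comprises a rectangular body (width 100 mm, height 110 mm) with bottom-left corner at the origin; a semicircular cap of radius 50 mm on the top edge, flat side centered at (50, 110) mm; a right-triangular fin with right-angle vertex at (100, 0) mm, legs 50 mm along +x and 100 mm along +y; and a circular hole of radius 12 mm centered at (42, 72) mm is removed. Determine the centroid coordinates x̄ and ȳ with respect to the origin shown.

x̄ = 60.03 mm, ȳ = 68.99 mm

Part | A | x̄ᵢ | ȳᵢ | A·x̄ᵢ | A·ȳᵢ
rectangular body | 11000.00 | 50.00 | 55.00 | 550000.00 | 605000.00
semicircular top | 3926.99 | 50.00 | 131.22 | 196349.54 | 515302.32
triangular fin | 2500.00 | 116.67 | 33.33 | 291666.67 | 83333.33
hole | -452.39 | 42.00 | 72.00 | -19000.35 | -32572.03
Σ | 16974.60 |  |  | 1019015.86 | 1171063.62
x̄ = 1019015.86 / 16974.60 = 60.03 mm
ȳ = 1171063.62 / 16974.60 = 68.99 mm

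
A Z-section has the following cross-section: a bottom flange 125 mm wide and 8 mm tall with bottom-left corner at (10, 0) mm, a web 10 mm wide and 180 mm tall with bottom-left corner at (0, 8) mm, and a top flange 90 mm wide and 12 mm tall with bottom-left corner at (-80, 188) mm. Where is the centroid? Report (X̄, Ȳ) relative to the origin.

X̄ = 11.26 mm, Ȳ = 100.49 mm

bottom flange: A = 125 × 8 = 1000.00, centroid at (72.50, 4.00).
web: A = 10 × 180 = 1800.00, centroid at (5.00, 98.00).
top flange: A = 90 × 12 = 1080.00, centroid at (-35.00, 194.00).
ΣA = 3880.00 mm², ΣAX̄ = 43700.00 mm³, ΣAȲ = 389920.00 mm³.
X̄ = 43700.00/3880.00 = 11.26 mm; Ȳ = 389920.00/3880.00 = 100.49 mm.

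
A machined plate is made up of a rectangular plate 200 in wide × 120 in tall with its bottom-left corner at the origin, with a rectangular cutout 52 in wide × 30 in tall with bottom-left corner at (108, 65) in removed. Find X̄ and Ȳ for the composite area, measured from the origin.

X̄ = 97.64 in, Ȳ = 58.61 in

plate: A = 200 × 120 = 24000.00, centroid at (100.00, 60.00).
hole: A = −(52 × 30) = -1560.00, centroid at (134.00, 80.00).
ΣA = 22440.00 in², ΣAX̄ = 2190960.00 in³, ΣAȲ = 1315200.00 in³.
X̄ = 2190960.00/22440.00 = 97.64 in; Ȳ = 1315200.00/22440.00 = 58.61 in.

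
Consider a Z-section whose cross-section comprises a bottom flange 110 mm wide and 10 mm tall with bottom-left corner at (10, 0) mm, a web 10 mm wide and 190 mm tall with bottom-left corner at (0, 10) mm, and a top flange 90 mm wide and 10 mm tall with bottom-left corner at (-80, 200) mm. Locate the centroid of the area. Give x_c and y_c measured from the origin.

bottom flange: A = 110 × 10 = 1100.00, centroid at (65.00, 5.00).
web: A = 10 × 190 = 1900.00, centroid at (5.00, 105.00).
top flange: A = 90 × 10 = 900.00, centroid at (-35.00, 205.00).
ΣA = 3900.00 mm²
ΣAx_c = (1100.00)(65.00) + (1900.00)(5.00) + (900.00)(-35.00) = 49500.00 mm³
ΣAy_c = (1100.00)(5.00) + (1900.00)(105.00) + (900.00)(205.00) = 389500.00 mm³
x_c = 49500.00 / 3900.00 = 12.69 mm
y_c = 389500.00 / 3900.00 = 99.87 mm

x_c = 12.69 mm, y_c = 99.87 mm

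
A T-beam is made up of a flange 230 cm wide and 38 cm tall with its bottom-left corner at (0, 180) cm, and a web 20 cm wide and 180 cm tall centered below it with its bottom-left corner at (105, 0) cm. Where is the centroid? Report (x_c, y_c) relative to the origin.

Part | A | x̄ᵢ | ȳᵢ | A·x̄ᵢ | A·ȳᵢ
web | 3600.00 | 115.00 | 90.00 | 414000.00 | 324000.00
flange | 8740.00 | 115.00 | 199.00 | 1005100.00 | 1739260.00
Σ | 12340.00 |  |  | 1419100.00 | 2063260.00
x_c = 1419100.00 / 12340.00 = 115.00 cm
y_c = 2063260.00 / 12340.00 = 167.20 cm

x_c = 115.00 cm, y_c = 167.20 cm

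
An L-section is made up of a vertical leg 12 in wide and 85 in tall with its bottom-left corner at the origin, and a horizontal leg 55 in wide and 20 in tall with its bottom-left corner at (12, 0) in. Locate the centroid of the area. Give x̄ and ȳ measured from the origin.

x̄ = 23.38 in, ȳ = 25.64 in

vertical leg: A = 12 × 85 = 1020.00, centroid at (6.00, 42.50).
horizontal leg: A = 55 × 20 = 1100.00, centroid at (39.50, 10.00).
ΣA = 2120.00 in²
ΣAx̄ = (1020.00)(6.00) + (1100.00)(39.50) = 49570.00 in³
ΣAȳ = (1020.00)(42.50) + (1100.00)(10.00) = 54350.00 in³
x̄ = 49570.00 / 2120.00 = 23.38 in
ȳ = 54350.00 / 2120.00 = 25.64 in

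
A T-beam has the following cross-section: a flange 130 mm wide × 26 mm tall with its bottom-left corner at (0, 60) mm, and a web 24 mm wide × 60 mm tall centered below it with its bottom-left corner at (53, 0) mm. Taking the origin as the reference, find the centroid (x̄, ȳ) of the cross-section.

x̄ = 65.00 mm, ȳ = 60.15 mm

web: A = 24 × 60 = 1440.00, centroid at (65.00, 30.00).
flange: A = 130 × 26 = 3380.00, centroid at (65.00, 73.00).
ΣA = 4820.00 mm²
ΣAx̄ = (1440.00)(65.00) + (3380.00)(65.00) = 313300.00 mm³
ΣAȳ = (1440.00)(30.00) + (3380.00)(73.00) = 289940.00 mm³
x̄ = 313300.00 / 4820.00 = 65.00 mm
ȳ = 289940.00 / 4820.00 = 60.15 mm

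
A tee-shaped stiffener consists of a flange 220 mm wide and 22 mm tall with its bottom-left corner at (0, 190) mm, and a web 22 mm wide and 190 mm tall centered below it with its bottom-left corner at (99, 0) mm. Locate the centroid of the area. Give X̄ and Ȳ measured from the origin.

X̄ = 110.00 mm, Ȳ = 151.88 mm

web: A = 22 × 190 = 4180.00, centroid at (110.00, 95.00).
flange: A = 220 × 22 = 4840.00, centroid at (110.00, 201.00).
ΣA = 9020.00 mm², ΣAX̄ = 992200.00 mm³, ΣAȲ = 1369940.00 mm³.
X̄ = 992200.00/9020.00 = 110.00 mm; Ȳ = 1369940.00/9020.00 = 151.88 mm.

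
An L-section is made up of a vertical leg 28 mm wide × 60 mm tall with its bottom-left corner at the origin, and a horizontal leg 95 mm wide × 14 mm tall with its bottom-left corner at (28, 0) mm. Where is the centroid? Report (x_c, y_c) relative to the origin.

x_c = 41.17 mm, y_c = 19.84 mm

vertical leg: A = 28 × 60 = 1680.00, centroid at (14.00, 30.00).
horizontal leg: A = 95 × 14 = 1330.00, centroid at (75.50, 7.00).
ΣA = 3010.00 mm²
ΣAx_c = (1680.00)(14.00) + (1330.00)(75.50) = 123935.00 mm³
ΣAy_c = (1680.00)(30.00) + (1330.00)(7.00) = 59710.00 mm³
x_c = 123935.00 / 3010.00 = 41.17 mm
y_c = 59710.00 / 3010.00 = 19.84 mm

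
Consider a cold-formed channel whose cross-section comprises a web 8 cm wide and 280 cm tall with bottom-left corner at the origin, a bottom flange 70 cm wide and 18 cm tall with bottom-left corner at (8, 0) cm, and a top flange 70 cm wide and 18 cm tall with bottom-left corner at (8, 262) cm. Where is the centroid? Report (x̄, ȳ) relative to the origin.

web: A = 8 × 280 = 2240.00, centroid at (4.00, 140.00).
bottom flange: A = 70 × 18 = 1260.00, centroid at (43.00, 9.00).
top flange: A = 70 × 18 = 1260.00, centroid at (43.00, 271.00).
ΣA = 4760.00 cm²
ΣAx̄ = (2240.00)(4.00) + (1260.00)(43.00) + (1260.00)(43.00) = 117320.00 cm³
ΣAȳ = (2240.00)(140.00) + (1260.00)(9.00) + (1260.00)(271.00) = 666400.00 cm³
x̄ = 117320.00 / 4760.00 = 24.65 cm
ȳ = 666400.00 / 4760.00 = 140.00 cm

x̄ = 24.65 cm, ȳ = 140.00 cm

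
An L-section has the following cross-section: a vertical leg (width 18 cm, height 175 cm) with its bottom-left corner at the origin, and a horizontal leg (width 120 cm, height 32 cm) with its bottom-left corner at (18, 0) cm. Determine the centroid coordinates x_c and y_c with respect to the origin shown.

vertical leg: A = 18 × 175 = 3150.00, centroid at (9.00, 87.50).
horizontal leg: A = 120 × 32 = 3840.00, centroid at (78.00, 16.00).
ΣA = 6990.00 cm²
ΣAx_c = (3150.00)(9.00) + (3840.00)(78.00) = 327870.00 cm³
ΣAy_c = (3150.00)(87.50) + (3840.00)(16.00) = 337065.00 cm³
x_c = 327870.00 / 6990.00 = 46.91 cm
y_c = 337065.00 / 6990.00 = 48.22 cm

x_c = 46.91 cm, y_c = 48.22 cm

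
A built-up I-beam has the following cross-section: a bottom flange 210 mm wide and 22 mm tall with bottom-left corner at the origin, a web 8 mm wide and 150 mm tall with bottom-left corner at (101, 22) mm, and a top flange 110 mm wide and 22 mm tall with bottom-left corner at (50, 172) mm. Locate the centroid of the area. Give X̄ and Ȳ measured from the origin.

bottom flange: A = 210 × 22 = 4620.00, centroid at (105.00, 11.00).
web: A = 8 × 150 = 1200.00, centroid at (105.00, 97.00).
top flange: A = 110 × 22 = 2420.00, centroid at (105.00, 183.00).
ΣA = 8240.00 mm², ΣAX̄ = 865200.00 mm³, ΣAȲ = 610080.00 mm³.
X̄ = 865200.00/8240.00 = 105.00 mm; Ȳ = 610080.00/8240.00 = 74.04 mm.

X̄ = 105.00 mm, Ȳ = 74.04 mm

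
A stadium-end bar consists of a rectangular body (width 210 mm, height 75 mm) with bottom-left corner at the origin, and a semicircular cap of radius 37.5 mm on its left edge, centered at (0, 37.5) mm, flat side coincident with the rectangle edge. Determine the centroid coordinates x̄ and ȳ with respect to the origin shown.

x̄ = 90.13 mm, ȳ = 37.50 mm

Part | A | x̄ᵢ | ȳᵢ | A·x̄ᵢ | A·ȳᵢ
rectangular body | 15750.00 | 105.00 | 37.50 | 1653750.00 | 590625.00
semicircular end | 2208.93 | -15.92 | 37.50 | -35156.25 | 82834.96
Σ | 17958.93 |  |  | 1618593.75 | 673459.96
x̄ = 1618593.75 / 17958.93 = 90.13 mm
ȳ = 673459.96 / 17958.93 = 37.50 mm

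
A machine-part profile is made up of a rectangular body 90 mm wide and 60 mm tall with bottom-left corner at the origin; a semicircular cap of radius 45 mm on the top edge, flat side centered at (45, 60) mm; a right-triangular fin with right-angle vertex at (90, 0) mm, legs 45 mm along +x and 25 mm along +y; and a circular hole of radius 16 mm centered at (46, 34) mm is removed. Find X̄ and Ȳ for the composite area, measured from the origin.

X̄ = 48.95 mm, Ȳ = 46.88 mm

rectangular body: A = 90 × 60 = 5400.00, centroid at (45.00, 30.00).
semicircular top: A = ½π·45² = 3180.86, centroid at (45.00, 79.10).
triangular fin: A = ½·45·25 = 562.50, centroid at (105.00, 8.33).
hole: A = −π·16² = -804.25, centroid at (46.00, 34.00).
ΣA = 8339.11 mm²
ΣAX̄ = (5400.00)(45.00) + (3180.86)(45.00) + (562.50)(105.00) + (-804.25)(46.00) = 408205.92 mm³
ΣAȲ = (5400.00)(30.00) + (3180.86)(79.10) + (562.50)(8.33) + (-804.25)(34.00) = 390944.83 mm³
X̄ = 408205.92 / 8339.11 = 48.95 mm
Ȳ = 390944.83 / 8339.11 = 46.88 mm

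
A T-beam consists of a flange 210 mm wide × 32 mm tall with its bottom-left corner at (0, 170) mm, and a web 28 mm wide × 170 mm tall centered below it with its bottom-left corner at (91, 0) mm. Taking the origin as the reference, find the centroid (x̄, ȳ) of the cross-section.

web: A = 28 × 170 = 4760.00, centroid at (105.00, 85.00).
flange: A = 210 × 32 = 6720.00, centroid at (105.00, 186.00).
ΣA = 11480.00 mm², ΣAx̄ = 1205400.00 mm³, ΣAȳ = 1654520.00 mm³.
x̄ = 1205400.00/11480.00 = 105.00 mm; ȳ = 1654520.00/11480.00 = 144.12 mm.

x̄ = 105.00 mm, ȳ = 144.12 mm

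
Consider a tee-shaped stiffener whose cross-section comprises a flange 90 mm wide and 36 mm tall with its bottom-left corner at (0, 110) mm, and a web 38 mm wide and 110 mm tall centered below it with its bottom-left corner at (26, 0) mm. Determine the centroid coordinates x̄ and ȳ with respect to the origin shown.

Part | A | x̄ᵢ | ȳᵢ | A·x̄ᵢ | A·ȳᵢ
web | 4180.00 | 45.00 | 55.00 | 188100.00 | 229900.00
flange | 3240.00 | 45.00 | 128.00 | 145800.00 | 414720.00
Σ | 7420.00 |  |  | 333900.00 | 644620.00
x̄ = 333900.00 / 7420.00 = 45.00 mm
ȳ = 644620.00 / 7420.00 = 86.88 mm

x̄ = 45.00 mm, ȳ = 86.88 mm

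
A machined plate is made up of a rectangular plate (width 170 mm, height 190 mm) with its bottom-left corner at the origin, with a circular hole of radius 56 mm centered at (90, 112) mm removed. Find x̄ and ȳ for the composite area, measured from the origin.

plate: A = 170 × 190 = 32300.00, centroid at (85.00, 95.00).
hole: A = −π·56² = -9852.03, centroid at (90.00, 112.00).
ΣA = 22447.97 mm², ΣAx̄ = 1858816.89 mm³, ΣAȳ = 1965072.13 mm³.
x̄ = 1858816.89/22447.97 = 82.81 mm; ȳ = 1965072.13/22447.97 = 87.54 mm.

x̄ = 82.81 mm, ȳ = 87.54 mm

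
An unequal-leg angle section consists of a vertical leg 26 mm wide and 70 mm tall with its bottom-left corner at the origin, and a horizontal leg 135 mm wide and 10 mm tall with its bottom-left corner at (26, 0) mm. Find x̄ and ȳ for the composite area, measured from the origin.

x̄ = 47.28 mm, ȳ = 22.22 mm

Part | A | x̄ᵢ | ȳᵢ | A·x̄ᵢ | A·ȳᵢ
vertical leg | 1820.00 | 13.00 | 35.00 | 23660.00 | 63700.00
horizontal leg | 1350.00 | 93.50 | 5.00 | 126225.00 | 6750.00
Σ | 3170.00 |  |  | 149885.00 | 70450.00
x̄ = 149885.00 / 3170.00 = 47.28 mm
ȳ = 70450.00 / 3170.00 = 22.22 mm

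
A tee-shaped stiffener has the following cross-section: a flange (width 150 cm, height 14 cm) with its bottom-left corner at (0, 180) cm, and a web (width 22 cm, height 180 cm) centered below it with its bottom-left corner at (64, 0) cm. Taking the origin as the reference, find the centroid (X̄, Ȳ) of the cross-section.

web: A = 22 × 180 = 3960.00, centroid at (75.00, 90.00).
flange: A = 150 × 14 = 2100.00, centroid at (75.00, 187.00).
ΣA = 6060.00 cm², ΣAX̄ = 454500.00 cm³, ΣAȲ = 749100.00 cm³.
X̄ = 454500.00/6060.00 = 75.00 cm; Ȳ = 749100.00/6060.00 = 123.61 cm.

X̄ = 75.00 cm, Ȳ = 123.61 cm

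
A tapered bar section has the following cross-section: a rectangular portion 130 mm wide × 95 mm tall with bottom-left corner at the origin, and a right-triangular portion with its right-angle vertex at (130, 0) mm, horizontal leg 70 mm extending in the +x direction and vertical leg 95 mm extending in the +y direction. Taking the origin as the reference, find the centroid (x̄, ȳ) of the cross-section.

x̄ = 83.74 mm, ȳ = 44.14 mm

Part | A | x̄ᵢ | ȳᵢ | A·x̄ᵢ | A·ȳᵢ
rectangular portion | 12350.00 | 65.00 | 47.50 | 802750.00 | 586625.00
triangular portion | 3325.00 | 153.33 | 31.67 | 509833.33 | 105291.67
Σ | 15675.00 |  |  | 1312583.33 | 691916.67
x̄ = 1312583.33 / 15675.00 = 83.74 mm
ȳ = 691916.67 / 15675.00 = 44.14 mm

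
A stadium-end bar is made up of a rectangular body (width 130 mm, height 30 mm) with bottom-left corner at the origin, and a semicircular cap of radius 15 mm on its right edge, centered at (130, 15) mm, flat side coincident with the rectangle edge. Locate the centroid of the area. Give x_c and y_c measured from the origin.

x_c = 70.93 mm, y_c = 15.00 mm

rectangular body: A = 130 × 30 = 3900.00, centroid at (65.00, 15.00).
semicircular end: A = ½π·15² = 353.43, centroid at (136.37, 15.00).
ΣA = 4253.43 mm²
ΣAx_c = (3900.00)(65.00) + (353.43)(136.37) = 301695.79 mm³
ΣAy_c = (3900.00)(15.00) + (353.43)(15.00) = 63801.44 mm³
x_c = 301695.79 / 4253.43 = 70.93 mm
y_c = 63801.44 / 4253.43 = 15.00 mm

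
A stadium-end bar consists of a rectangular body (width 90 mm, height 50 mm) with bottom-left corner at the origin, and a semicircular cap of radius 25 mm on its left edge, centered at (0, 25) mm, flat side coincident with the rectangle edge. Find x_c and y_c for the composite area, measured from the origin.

x_c = 35.04 mm, y_c = 25.00 mm

Part | A | x̄ᵢ | ȳᵢ | A·x̄ᵢ | A·ȳᵢ
rectangular body | 4500.00 | 45.00 | 25.00 | 202500.00 | 112500.00
semicircular end | 981.75 | -10.61 | 25.00 | -10416.67 | 24543.69
Σ | 5481.75 |  |  | 192083.33 | 137043.69
x_c = 192083.33 / 5481.75 = 35.04 mm
y_c = 137043.69 / 5481.75 = 25.00 mm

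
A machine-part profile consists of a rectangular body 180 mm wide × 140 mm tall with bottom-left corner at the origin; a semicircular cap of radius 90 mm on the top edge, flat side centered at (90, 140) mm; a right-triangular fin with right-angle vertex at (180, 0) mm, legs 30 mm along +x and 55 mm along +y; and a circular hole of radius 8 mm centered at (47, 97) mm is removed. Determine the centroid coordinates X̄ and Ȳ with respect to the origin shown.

Part | A | x̄ᵢ | ȳᵢ | A·x̄ᵢ | A·ȳᵢ
rectangular body | 25200.00 | 90.00 | 70.00 | 2268000.00 | 1764000.00
semicircular top | 12723.45 | 90.00 | 178.20 | 1145110.52 | 2267283.03
triangular fin | 825.00 | 190.00 | 18.33 | 156750.00 | 15125.00
hole | -201.06 | 47.00 | 97.00 | -9449.91 | -19503.01
Σ | 38547.39 |  |  | 3560410.61 | 4026905.03
X̄ = 3560410.61 / 38547.39 = 92.36 mm
Ȳ = 4026905.03 / 38547.39 = 104.47 mm

X̄ = 92.36 mm, Ȳ = 104.47 mm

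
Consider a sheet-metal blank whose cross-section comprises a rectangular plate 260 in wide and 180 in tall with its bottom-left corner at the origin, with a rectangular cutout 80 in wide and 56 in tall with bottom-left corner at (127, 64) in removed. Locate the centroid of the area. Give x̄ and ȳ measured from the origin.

x̄ = 126.08 in, ȳ = 89.79 in

Part | A | x̄ᵢ | ȳᵢ | A·x̄ᵢ | A·ȳᵢ
plate | 46800.00 | 130.00 | 90.00 | 6084000.00 | 4212000.00
hole | -4480.00 | 167.00 | 92.00 | -748160.00 | -412160.00
Σ | 42320.00 |  |  | 5335840.00 | 3799840.00
x̄ = 5335840.00 / 42320.00 = 126.08 in
ȳ = 3799840.00 / 42320.00 = 89.79 in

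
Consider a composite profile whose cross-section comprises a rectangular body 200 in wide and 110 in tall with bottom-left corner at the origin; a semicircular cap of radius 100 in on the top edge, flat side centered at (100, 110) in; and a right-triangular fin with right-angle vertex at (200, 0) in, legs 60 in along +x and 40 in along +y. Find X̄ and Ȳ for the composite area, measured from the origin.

X̄ = 103.70 in, Ȳ = 93.05 in

rectangular body: A = 200 × 110 = 22000.00, centroid at (100.00, 55.00).
semicircular top: A = ½π·100² = 15707.96, centroid at (100.00, 152.44).
triangular fin: A = ½·60·40 = 1200.00, centroid at (220.00, 13.33).
ΣA = 38907.96 in²
ΣAX̄ = (22000.00)(100.00) + (15707.96)(100.00) + (1200.00)(220.00) = 4034796.33 in³
ΣAȲ = (22000.00)(55.00) + (15707.96)(152.44) + (1200.00)(13.33) = 3620542.63 in³
X̄ = 4034796.33 / 38907.96 = 103.70 in
Ȳ = 3620542.63 / 38907.96 = 93.05 in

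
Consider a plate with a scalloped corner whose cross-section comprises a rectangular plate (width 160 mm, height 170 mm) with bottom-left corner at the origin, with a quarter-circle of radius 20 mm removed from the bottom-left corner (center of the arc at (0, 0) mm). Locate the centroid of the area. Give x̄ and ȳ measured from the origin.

plate: A = 160 × 170 = 27200.00, centroid at (80.00, 85.00).
removed quarter-circle: A = −¼π·20² = -314.16, centroid at (8.49, 8.49).
ΣA = 26885.84 mm², ΣAx̄ = 2173333.33 mm³, ΣAȳ = 2309333.33 mm³.
x̄ = 2173333.33/26885.84 = 80.84 mm; ȳ = 2309333.33/26885.84 = 85.89 mm.

x̄ = 80.84 mm, ȳ = 85.89 mm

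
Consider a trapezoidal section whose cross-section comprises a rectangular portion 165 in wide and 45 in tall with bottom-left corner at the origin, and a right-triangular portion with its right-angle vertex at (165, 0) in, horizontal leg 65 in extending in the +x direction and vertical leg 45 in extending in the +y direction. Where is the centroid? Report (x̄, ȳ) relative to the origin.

x̄ = 99.64 in, ȳ = 21.27 in

rectangular portion: A = 165 × 45 = 7425.00, centroid at (82.50, 22.50).
triangular portion: A = ½·65·45 = 1462.50, centroid at (186.67, 15.00).
ΣA = 8887.50 in²
ΣAx̄ = (7425.00)(82.50) + (1462.50)(186.67) = 885562.50 in³
ΣAȳ = (7425.00)(22.50) + (1462.50)(15.00) = 189000.00 in³
x̄ = 885562.50 / 8887.50 = 99.64 in
ȳ = 189000.00 / 8887.50 = 21.27 in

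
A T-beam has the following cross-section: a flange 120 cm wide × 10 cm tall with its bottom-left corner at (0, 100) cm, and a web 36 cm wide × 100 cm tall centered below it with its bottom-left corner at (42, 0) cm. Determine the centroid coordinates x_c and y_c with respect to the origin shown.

web: A = 36 × 100 = 3600.00, centroid at (60.00, 50.00).
flange: A = 120 × 10 = 1200.00, centroid at (60.00, 105.00).
ΣA = 4800.00 cm²
ΣAx_c = (3600.00)(60.00) + (1200.00)(60.00) = 288000.00 cm³
ΣAy_c = (3600.00)(50.00) + (1200.00)(105.00) = 306000.00 cm³
x_c = 288000.00 / 4800.00 = 60.00 cm
y_c = 306000.00 / 4800.00 = 63.75 cm

x_c = 60.00 cm, y_c = 63.75 cm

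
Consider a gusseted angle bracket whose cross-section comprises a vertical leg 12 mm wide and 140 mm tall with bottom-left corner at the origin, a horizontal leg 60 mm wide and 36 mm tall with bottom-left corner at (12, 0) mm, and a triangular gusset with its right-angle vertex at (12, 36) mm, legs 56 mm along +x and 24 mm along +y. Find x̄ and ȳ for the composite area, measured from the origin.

vertical leg: A = 12 × 140 = 1680.00, centroid at (6.00, 70.00).
horizontal leg: A = 60 × 36 = 2160.00, centroid at (42.00, 18.00).
gusset: A = ½·56·24 = 672.00, centroid at (30.67, 44.00).
ΣA = 4512.00 mm²
ΣAx̄ = (1680.00)(6.00) + (2160.00)(42.00) + (672.00)(30.67) = 121408.00 mm³
ΣAȳ = (1680.00)(70.00) + (2160.00)(18.00) + (672.00)(44.00) = 186048.00 mm³
x̄ = 121408.00 / 4512.00 = 26.91 mm
ȳ = 186048.00 / 4512.00 = 41.23 mm

x̄ = 26.91 mm, ȳ = 41.23 mm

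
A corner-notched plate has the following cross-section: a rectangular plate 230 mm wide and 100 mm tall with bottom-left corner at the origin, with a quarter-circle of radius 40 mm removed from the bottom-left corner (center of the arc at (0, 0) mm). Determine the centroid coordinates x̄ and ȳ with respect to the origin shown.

x̄ = 120.67 mm, ȳ = 51.91 mm

plate: A = 230 × 100 = 23000.00, centroid at (115.00, 50.00).
removed quarter-circle: A = −¼π·40² = -1256.64, centroid at (16.98, 16.98).
ΣA = 21743.36 mm², ΣAx̄ = 2623666.67 mm³, ΣAȳ = 1128666.67 mm³.
x̄ = 2623666.67/21743.36 = 120.67 mm; ȳ = 1128666.67/21743.36 = 51.91 mm.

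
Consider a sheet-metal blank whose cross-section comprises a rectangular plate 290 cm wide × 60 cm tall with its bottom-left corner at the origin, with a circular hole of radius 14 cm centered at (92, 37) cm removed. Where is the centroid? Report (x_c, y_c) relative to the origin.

plate: A = 290 × 60 = 17400.00, centroid at (145.00, 30.00).
hole: A = −π·14² = -615.75, centroid at (92.00, 37.00).
ΣA = 16784.25 cm²
ΣAx_c = (17400.00)(145.00) + (-615.75)(92.00) = 2466350.80 cm³
ΣAy_c = (17400.00)(30.00) + (-615.75)(37.00) = 499217.17 cm³
x_c = 2466350.80 / 16784.25 = 146.94 cm
y_c = 499217.17 / 16784.25 = 29.74 cm

x_c = 146.94 cm, y_c = 29.74 cm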